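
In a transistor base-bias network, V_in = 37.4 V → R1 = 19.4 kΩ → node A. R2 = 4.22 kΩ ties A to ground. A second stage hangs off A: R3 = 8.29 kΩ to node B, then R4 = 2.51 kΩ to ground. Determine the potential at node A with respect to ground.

V_A ≈ 5.06 V

Node A sees R2 in parallel with the series input of stage 2, R3 + R4 = 10.80 kΩ.
Effective lower resistance at A: R2 ‖ 10.80 = 3.034 kΩ.
First divider: V_A = V_in · 3.034/(19.4 + 3.034) = 5.059 V.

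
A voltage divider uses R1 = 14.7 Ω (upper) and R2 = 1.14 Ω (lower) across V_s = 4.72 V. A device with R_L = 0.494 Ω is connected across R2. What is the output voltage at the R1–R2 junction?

V_out ≈ 0.108 V

First combine the lower leg with the load: R2 ‖ R_L = 0.3447 Ω.
Now apply the divider: V_out = 4.72 × 0.02291 = 0.1081 V.
(Unloaded it would be 0.340 V; the load pulls it down.)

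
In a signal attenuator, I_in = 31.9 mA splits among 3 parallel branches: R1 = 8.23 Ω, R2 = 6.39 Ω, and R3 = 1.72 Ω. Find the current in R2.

ΣG = 1/8.23 + 1/6.39 + 1/1.72 = 0.8594.
By the current-divider rule, I = I_in · G_k/ΣG = 31.9 × 0.1821 = 5.809 mA.

I ≈ 5.81 mA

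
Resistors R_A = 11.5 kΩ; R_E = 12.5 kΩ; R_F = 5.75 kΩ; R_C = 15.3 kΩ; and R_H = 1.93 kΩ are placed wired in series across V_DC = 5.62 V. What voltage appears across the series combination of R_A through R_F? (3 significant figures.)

Total series resistance ΣR = 11.5 + 12.5 + 5.75 + 15.3 + 1.93 = 46.98 kΩ.
R_{R_A..R_F} = 11.5 + 12.5 + 5.75 = 29.75 kΩ.
Voltage divider: V = V_DC · (29.75 / 46.98) = 5.62 × 0.6332 = 3.559 V.

V ≈ 3.56 V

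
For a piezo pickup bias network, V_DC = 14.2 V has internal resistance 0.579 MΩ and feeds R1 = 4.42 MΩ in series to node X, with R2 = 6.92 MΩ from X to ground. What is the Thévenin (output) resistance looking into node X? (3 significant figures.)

R1' = 0.579 + 4.42 = 4.999 MΩ (source resistance + R1).
Looking into X with the source shorted: R_th = R1'·R2/(R1'+R2) = 4.999 × 6.92/11.92 = 2.902 MΩ.

R_th ≈ 2.90 MΩ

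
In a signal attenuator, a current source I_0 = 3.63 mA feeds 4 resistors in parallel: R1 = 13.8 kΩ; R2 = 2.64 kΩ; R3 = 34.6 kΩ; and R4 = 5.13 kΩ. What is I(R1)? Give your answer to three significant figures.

Conductances: ΣG = 1/13.8 + 1/2.64 + 1/34.6 + 1/5.13 = 0.6751 (1/kΩ).
R1 takes the fraction G_k/ΣG = 0.07246/0.6751 = 0.1073, so I = 3.63 × 0.1073 = 0.3896 mA.

I ≈ 0.390 mA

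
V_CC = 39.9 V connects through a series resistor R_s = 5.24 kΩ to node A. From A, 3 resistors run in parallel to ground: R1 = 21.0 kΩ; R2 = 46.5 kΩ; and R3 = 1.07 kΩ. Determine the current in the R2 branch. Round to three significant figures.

Equivalent of the parallel group: R_p = 0.9963 kΩ.
V_A by voltage divider: V_A = 39.9 × 0.9963/(5.24 + 0.9963) = 6.374 V.
I(R2) = V_A / R2 = 6.374/46.5 = 0.1371 mA.

I ≈ 0.137 mA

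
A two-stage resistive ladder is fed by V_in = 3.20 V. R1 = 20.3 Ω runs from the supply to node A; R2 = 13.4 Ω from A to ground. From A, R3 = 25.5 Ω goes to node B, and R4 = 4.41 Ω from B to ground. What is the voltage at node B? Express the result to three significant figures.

The second stage (R3 + R4 = 29.91 Ω) loads node A in parallel with R2.
R2 ‖ (R3+R4) = 9.254 Ω.
First divider: V_A = V_in · 9.254/(20.3 + 9.254) = 1.002 V.
Stage 2 is unloaded, so V_B = V_A · R4/(R3+R4) = 1.002 × 4.41/29.91 = 0.1477 V.

V_B ≈ 0.148 V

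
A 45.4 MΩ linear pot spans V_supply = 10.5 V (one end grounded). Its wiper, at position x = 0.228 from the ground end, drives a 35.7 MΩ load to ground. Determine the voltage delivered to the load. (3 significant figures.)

The pot divides into 35.05 MΩ above the wiper and 10.35 MΩ below.
(x·R_p) ‖ R_L = 8.024 MΩ.
Then V_out = V_supply · 8.024/(35.05 + 8.024) = 1.956 V.

V_out ≈ 1.96 V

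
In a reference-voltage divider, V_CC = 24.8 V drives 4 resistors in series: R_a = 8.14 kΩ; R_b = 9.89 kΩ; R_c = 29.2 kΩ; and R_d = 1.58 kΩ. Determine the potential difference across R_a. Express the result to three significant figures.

ΣR = 8.14 + 9.89 + 29.2 + 1.58 = 48.81 kΩ.
V = V_CC · R/ΣR = 24.8 × 0.1668 = 4.136 V.

V ≈ 4.14 V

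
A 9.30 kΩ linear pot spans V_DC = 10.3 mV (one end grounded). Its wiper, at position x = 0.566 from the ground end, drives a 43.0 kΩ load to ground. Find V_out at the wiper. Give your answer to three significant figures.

V_out ≈ 5.54 mV

The pot divides into 4.036 kΩ above the wiper and 5.264 kΩ below.
(x·R_p) ‖ R_L = 4.690 kΩ.
V_out = 10.3 × 4.690/(4.036 + 4.690) = 5.536 mV.
(Unloaded: V_out = x·V_DC = 5.83 mV.)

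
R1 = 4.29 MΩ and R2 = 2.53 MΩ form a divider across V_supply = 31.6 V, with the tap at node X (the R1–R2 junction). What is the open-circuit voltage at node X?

V_th ≈ 11.7 V

V_th is the unloaded tap voltage: V_supply · R2/(R1+R2) = 31.6 × 0.3710 = 11.72 V.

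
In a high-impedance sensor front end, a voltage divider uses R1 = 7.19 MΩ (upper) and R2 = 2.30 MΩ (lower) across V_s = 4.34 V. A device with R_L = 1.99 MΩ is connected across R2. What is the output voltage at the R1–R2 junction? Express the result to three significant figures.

R2 ‖ R_L = (2.30 × 1.99)/(2.30 + 1.99) = 1.067 MΩ.
Then V_out = V_s · R2'/(R1 + R2') = 4.34 × 1.067/8.257 = 0.5608 V.

V_out ≈ 0.561 V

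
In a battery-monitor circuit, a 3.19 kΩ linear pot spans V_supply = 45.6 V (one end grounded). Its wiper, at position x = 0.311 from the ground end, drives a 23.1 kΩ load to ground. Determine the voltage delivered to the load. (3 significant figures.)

Lower segment x·R_p = 0.9921 kΩ; upper segment (1−x)·R_p = 2.198 kΩ.
(x·R_p) ‖ R_L = 0.9512 kΩ.
V_out = 45.6 × 0.9512/(2.198 + 0.9512) = 13.77 V.

V_out ≈ 13.8 V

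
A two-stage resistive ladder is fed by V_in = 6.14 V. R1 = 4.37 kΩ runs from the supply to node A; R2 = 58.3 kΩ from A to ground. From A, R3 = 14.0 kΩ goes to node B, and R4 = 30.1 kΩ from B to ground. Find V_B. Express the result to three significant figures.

V_B ≈ 3.57 V

Looking into the second stage from A: R3 + R4 = 44.10 kΩ appears in parallel with R2.
Effective lower resistance at A: R2 ‖ 44.10 = 25.11 kΩ.
So V_A = 6.14 × 0.8518 = 5.230 V.
Stage 2 is unloaded, so V_B = V_A · R4/(R3+R4) = 5.230 × 30.1/44.10 = 3.570 V.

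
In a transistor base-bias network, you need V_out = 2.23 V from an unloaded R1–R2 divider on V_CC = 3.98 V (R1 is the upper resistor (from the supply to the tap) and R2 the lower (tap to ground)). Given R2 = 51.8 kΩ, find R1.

The divider ratio is R2/(R1+R2) = 2.23/3.98 = 0.5603.
Rearranging, R1 = R2·(1−k)/k = 51.8 × 0.7848 = 40.65 kΩ.

R1 ≈ 40.7 kΩ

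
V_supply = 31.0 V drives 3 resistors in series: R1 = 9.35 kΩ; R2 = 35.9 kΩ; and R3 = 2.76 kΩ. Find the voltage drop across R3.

V ≈ 1.78 V

Series total: ΣR = 9.35 + 35.9 + 2.76 = 48.01 kΩ.
By the voltage-divider rule, V = 31.0 × 2.760/48.01 = 1.782 V.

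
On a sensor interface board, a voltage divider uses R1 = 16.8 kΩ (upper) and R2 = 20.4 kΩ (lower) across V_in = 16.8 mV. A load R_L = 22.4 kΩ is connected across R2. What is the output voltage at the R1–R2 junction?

V_out ≈ 6.53 mV

R2 ‖ R_L = (20.4 × 22.4)/(20.4 + 22.4) = 10.68 kΩ.
Then V_out = V_in · R2'/(R1 + R2') = 16.8 × 10.68/27.48 = 6.528 mV.
(Unloaded it would be 9.21 mV; the load pulls it down.)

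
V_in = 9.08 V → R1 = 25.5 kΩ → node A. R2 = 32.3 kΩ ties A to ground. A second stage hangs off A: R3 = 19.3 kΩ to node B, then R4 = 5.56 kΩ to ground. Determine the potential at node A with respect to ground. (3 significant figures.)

Looking into the second stage from A: R3 + R4 = 24.86 kΩ appears in parallel with R2.
R2 ‖ (R3+R4) = 14.05 kΩ.
So V_A = 9.08 × 0.3552 = 3.225 V.

V_A ≈ 3.23 V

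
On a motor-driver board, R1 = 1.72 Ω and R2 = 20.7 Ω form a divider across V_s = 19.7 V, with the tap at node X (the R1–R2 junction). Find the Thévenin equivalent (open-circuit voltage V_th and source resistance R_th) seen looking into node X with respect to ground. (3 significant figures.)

V_th ≈ 18.2 V, R_th ≈ 1.59 Ω

V_th is the unloaded tap voltage: V_s · R2/(R1+R2) = 19.7 × 0.9233 = 18.19 V.
Looking into X with the source shorted: R_th = R1·R2/(R1+R2) = 1.720 × 20.7/22.42 = 1.588 Ω.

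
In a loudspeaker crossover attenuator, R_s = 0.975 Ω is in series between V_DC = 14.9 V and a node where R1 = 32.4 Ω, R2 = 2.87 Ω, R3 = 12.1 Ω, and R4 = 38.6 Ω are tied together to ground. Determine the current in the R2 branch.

Equivalent of the parallel group: R_p = 2.050 Ω.
Node voltage V_A = V_DC · R_p/(R_s + R_p) = 14.9 × 0.6777 = 10.10 V.
Branch current I = V_A/R2 = 10.10/2.87 = 3.518 A.

I ≈ 3.52 A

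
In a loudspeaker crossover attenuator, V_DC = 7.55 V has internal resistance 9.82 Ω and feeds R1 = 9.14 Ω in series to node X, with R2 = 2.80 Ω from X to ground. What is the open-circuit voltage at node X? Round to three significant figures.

R1' = 9.82 + 9.14 = 18.96 Ω (source resistance + R1).
Open-circuit (no load on X): V_th = V_DC · R2/(R1' + R2) = 7.55 × 2.80/(18.96 + 2.80) = 0.9715 V.

V_th ≈ 0.972 V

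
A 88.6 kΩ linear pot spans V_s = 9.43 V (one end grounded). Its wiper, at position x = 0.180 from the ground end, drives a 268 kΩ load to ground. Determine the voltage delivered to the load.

Lower segment x·R_p = 15.95 kΩ; upper segment (1−x)·R_p = 72.65 kΩ.
(x·R_p) ‖ R_L = 15.05 kΩ.
V_out = 9.43 × 15.05/(72.65 + 15.05) = 1.618 V.
(Unloaded: V_out = x·V_s = 1.70 V.)

V_out ≈ 1.62 V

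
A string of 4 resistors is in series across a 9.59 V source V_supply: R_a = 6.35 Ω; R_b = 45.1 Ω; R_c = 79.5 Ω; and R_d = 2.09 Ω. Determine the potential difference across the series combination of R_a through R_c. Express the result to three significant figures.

ΣR = 6.35 + 45.1 + 79.5 + 2.09 = 133.0 Ω.
R_{R_a..R_c} = 6.35 + 45.1 + 79.5 = 130.9 Ω.
Voltage divider: V = V_supply · (130.9 / 133.0) = 9.59 × 0.9843 = 9.439 V.

V ≈ 9.44 V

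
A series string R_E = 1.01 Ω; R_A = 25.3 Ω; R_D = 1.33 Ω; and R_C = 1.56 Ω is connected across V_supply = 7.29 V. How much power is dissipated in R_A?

P ≈ 1.58 W

The common current is I = 7.29/29.20 = 0.2497 A.
V(R_A) = I·R = 6.316 V; P = V·I = 6.316 × 0.2497 = 1.577 W.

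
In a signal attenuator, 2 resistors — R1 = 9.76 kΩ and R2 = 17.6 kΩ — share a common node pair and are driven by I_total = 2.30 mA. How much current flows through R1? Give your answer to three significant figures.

Two-branch current divider: I_k = I_total · R_other/(R_1 + R_2).
I(R1) = 2.30 × 17.6/(9.76 + 17.6) = 2.30 × 0.6433 = 1.480 mA.

I ≈ 1.48 mA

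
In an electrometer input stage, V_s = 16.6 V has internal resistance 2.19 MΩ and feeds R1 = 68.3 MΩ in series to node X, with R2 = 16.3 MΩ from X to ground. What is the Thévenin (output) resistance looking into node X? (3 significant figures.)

R1' = 2.19 + 68.3 = 70.49 MΩ (source resistance + R1).
Zeroing V_s shorts the top of R1' to ground, so R_th = R1' ‖ R2 = 13.24 MΩ.

R_th ≈ 13.2 MΩ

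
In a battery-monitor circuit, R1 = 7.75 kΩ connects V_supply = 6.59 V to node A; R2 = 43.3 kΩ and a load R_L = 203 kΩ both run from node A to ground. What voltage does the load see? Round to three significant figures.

R2 ‖ R_L = (43.3 × 203)/(43.3 + 203) = 35.69 kΩ.
Voltage divider with the loaded lower leg: V_out = 6.59 × 35.69/(7.75 + 35.69) = 6.59 × 0.8216 = 5.414 V.
(Unloaded it would be 5.59 V; the load pulls it down.)

V_out ≈ 5.41 V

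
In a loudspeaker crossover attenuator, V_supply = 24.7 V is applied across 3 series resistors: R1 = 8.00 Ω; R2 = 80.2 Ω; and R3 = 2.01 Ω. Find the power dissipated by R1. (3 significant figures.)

Series current I = V_supply/ΣR = 24.7/90.21 = 0.2738 A.
P = I²R = 0.07497 × 8.00 = 0.5998 W.

P ≈ 0.600 W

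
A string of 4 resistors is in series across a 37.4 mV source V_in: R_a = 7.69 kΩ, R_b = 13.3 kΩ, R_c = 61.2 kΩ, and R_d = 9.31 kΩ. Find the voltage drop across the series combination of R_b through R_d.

Series total: ΣR = 7.69 + 13.3 + 61.2 + 9.31 = 91.50 kΩ.
R_{R_b..R_d} = 13.3 + 61.2 + 9.31 = 83.81 kΩ.
V = V_in · R/ΣR = 37.4 × 0.9160 = 34.26 mV.

V ≈ 34.3 mV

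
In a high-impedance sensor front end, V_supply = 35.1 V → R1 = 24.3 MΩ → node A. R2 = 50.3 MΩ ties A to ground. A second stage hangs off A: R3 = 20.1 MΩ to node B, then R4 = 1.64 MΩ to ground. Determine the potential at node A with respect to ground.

Looking into the second stage from A: R3 + R4 = 21.74 MΩ appears in parallel with R2.
R2 ‖ (R3+R4) = 15.18 MΩ.
So V_A = 35.1 × 0.3845 = 13.50 V.

V_A ≈ 13.5 V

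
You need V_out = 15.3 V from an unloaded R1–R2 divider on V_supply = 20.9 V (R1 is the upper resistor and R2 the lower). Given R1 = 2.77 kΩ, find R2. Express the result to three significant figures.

R2 ≈ 7.57 kΩ

V_out/V_supply = R2/(R1+R2) = 0.7321.
R2 = R1 · 0.7321/(1 − 0.7321) = 7.568 kΩ.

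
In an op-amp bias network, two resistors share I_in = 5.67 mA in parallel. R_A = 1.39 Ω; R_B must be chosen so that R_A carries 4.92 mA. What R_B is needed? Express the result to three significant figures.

The fraction through R_A equals R_B/(R_A+R_B).
4.92/5.67 = R_B/(R_A + R_B) → R_B = R_A · (0.8677)/(1 − 0.8677) = 1.39 × 6.560 = 9.118 Ω.

R_B ≈ 9.12 Ω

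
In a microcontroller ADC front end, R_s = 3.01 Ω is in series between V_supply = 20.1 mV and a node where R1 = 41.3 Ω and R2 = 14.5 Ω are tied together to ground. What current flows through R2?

I ≈ 1.08 mA

Equivalent of the parallel group: R_p = 10.73 Ω.
V_A = 20.1 × 10.73/13.74 = 15.70 mV.
I(R2) = V_A / R2 = 15.70/14.5 = 1.083 mA.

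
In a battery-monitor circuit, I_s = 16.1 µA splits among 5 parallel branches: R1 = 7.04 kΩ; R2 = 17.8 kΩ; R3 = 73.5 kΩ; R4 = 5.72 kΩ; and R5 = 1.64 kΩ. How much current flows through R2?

Total conductance ΣG = 1/7.04 + 1/17.8 + 1/73.5 + 1/5.72 + 1/1.64 = 0.9964 (units of 1/kΩ).
By the current-divider rule, I = I_s · G_k/ΣG = 16.1 × 0.05638 = 0.9078 µA.

I ≈ 0.908 µA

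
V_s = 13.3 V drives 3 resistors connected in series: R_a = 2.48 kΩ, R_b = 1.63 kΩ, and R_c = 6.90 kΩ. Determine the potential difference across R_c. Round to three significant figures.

V ≈ 8.34 V

ΣR = 2.48 + 1.63 + 6.90 = 11.01 kΩ.
By the voltage-divider rule, V = 13.3 × 6.900/11.01 = 8.335 V.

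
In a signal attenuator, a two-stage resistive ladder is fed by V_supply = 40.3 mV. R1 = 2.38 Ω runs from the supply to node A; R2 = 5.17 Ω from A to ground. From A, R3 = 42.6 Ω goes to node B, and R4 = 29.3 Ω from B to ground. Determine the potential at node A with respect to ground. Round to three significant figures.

V_A ≈ 27.0 mV

Node A sees R2 in parallel with the series input of stage 2, R3 + R4 = 71.90 Ω.
R2 ‖ (R3+R4) = 4.823 Ω.
First divider: V_A = V_supply · 4.823/(2.38 + 4.823) = 26.98 mV.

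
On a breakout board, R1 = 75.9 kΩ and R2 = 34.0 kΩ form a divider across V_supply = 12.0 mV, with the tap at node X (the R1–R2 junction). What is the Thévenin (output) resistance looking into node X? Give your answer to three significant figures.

R_th ≈ 23.5 kΩ

With V_supply suppressed (replaced by a short), R_th = R1 ‖ R2 = (75.90 × 34.0)/(75.90 + 34.0) = 23.48 kΩ.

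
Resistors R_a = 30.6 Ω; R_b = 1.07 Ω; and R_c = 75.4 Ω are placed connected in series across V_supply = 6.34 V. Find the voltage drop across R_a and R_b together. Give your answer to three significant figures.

V ≈ 1.88 V

Total series resistance ΣR = 30.6 + 1.07 + 75.4 = 107.1 Ω.
R_{R_a..R_b} = 30.6 + 1.07 = 31.67 Ω.
Voltage divider: V = V_supply · (31.67 / 107.1) = 6.34 × 0.2958 = 1.875 V.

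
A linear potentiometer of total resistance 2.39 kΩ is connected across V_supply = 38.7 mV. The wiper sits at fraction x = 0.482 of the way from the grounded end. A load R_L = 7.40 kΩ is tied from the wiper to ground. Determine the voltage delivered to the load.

V_out ≈ 17.3 mV

Lower segment x·R_p = 1.152 kΩ; upper segment (1−x)·R_p = 1.238 kΩ.
(x·R_p) ‖ R_L = 0.9968 kΩ.
Loaded-divider output: V_out = 38.7 × 0.4460 = 17.26 mV.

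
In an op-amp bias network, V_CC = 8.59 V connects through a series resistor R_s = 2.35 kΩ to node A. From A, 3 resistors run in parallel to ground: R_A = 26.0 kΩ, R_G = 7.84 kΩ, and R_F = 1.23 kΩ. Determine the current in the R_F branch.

Combine the parallel branches: R_p = (1/26.0 + 1/7.84 + 1/1.23)⁻¹ = 1.021 kΩ.
V_A by voltage divider: V_A = 8.59 × 1.021/(2.35 + 1.021) = 2.602 V.
I(R_F) = V_A / R_F = 2.602/1.23 = 2.116 mA.

I ≈ 2.12 mA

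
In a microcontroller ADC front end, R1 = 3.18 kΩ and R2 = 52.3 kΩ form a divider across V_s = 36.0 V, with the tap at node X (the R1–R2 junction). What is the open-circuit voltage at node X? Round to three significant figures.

V_th ≈ 33.9 V

V_th is the unloaded tap voltage: V_s · R2/(R1+R2) = 36.0 × 0.9427 = 33.94 V.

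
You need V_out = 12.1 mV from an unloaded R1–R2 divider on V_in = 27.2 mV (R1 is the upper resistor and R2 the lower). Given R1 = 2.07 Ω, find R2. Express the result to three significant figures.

V_out/V_in = R2/(R1+R2) = 0.4449.
So R2 = R1 · V_out/(V_in − V_out) = 2.07 × 12.1/(27.2 − 12.1) = 2.07 × 0.8013 = 1.659 Ω.

R2 ≈ 1.66 Ω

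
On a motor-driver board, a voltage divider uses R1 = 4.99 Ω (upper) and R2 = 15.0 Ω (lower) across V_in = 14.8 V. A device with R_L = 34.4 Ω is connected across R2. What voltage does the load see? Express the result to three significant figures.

V_out ≈ 10.0 V

First combine the lower leg with the load: R2 ‖ R_L = 10.45 Ω.
Then V_out = V_in · R2'/(R1 + R2') = 14.8 × 10.45/15.44 = 10.02 V.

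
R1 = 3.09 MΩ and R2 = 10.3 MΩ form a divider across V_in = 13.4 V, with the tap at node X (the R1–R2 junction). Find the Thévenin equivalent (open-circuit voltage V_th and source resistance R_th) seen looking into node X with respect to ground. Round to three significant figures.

V_th ≈ 10.3 V, R_th ≈ 2.38 MΩ

With X open, the divider is unloaded: V_th = 13.4 × 10.3/13.39 = 10.31 V.
Looking into X with the source shorted: R_th = R1·R2/(R1+R2) = 3.090 × 10.3/13.39 = 2.377 MΩ.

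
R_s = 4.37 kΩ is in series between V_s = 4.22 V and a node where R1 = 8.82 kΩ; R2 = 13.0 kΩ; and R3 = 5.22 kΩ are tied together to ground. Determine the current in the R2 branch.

I ≈ 0.122 mA

Equivalent of the parallel group: R_p = 2.619 kΩ.
V_A by voltage divider: V_A = 4.22 × 2.619/(4.37 + 2.619) = 1.581 V.
Branch current I = V_A/R2 = 1.581/13.0 = 0.1216 mA.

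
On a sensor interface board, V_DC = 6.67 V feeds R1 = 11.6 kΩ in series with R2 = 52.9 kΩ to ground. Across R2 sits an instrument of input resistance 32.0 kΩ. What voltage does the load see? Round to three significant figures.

V_out ≈ 4.22 V

First combine the lower leg with the load: R2 ‖ R_L = 19.94 kΩ.
Then V_out = V_DC · R2'/(R1 + R2') = 6.67 × 19.94/31.54 = 4.217 V.
(Unloaded it would be 5.47 V; the load pulls it down.)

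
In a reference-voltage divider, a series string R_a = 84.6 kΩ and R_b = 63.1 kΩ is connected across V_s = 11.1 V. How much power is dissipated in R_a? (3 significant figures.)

P ≈ 0.478 mW

The common current is I = 11.1/147.7 = 0.07515 mA.
P(R_a) = I²·R_a = (0.07515)² × 84.6 = 0.4778 mW.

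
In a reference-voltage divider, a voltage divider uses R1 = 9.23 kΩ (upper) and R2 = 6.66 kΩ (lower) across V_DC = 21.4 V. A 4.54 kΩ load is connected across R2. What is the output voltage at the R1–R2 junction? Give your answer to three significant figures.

The load sits in parallel with R2, giving an effective lower resistance R2' = R2·R_L/(R2+R_L) = 2.700 kΩ.
Then V_out = V_DC · R2'/(R1 + R2') = 21.4 × 2.700/11.93 = 4.843 V.

V_out ≈ 4.84 V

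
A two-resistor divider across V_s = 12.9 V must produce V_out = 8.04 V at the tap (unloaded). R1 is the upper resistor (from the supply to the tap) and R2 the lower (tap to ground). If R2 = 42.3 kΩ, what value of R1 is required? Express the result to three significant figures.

The divider ratio is R2/(R1+R2) = 8.04/12.9 = 0.6233.
So R1 = R2 · (V_s/V_out − 1) = 42.3 × (12.9/8.04 − 1) = 42.3 × 0.6045 = 25.57 kΩ.

R1 ≈ 25.6 kΩ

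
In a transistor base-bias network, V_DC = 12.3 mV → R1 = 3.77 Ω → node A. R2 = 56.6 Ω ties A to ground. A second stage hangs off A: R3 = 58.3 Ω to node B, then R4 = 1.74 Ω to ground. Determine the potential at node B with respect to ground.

The second stage (R3 + R4 = 60.04 Ω) loads node A in parallel with R2.
Effective lower resistance at A: R2 ‖ 60.04 = 29.13 Ω.
So V_A = 12.3 × 0.8854 = 10.89 mV.
Stage 2 is unloaded, so V_B = V_A · R4/(R3+R4) = 10.89 × 1.74/60.04 = 0.3156 mV.

V_B ≈ 0.316 mV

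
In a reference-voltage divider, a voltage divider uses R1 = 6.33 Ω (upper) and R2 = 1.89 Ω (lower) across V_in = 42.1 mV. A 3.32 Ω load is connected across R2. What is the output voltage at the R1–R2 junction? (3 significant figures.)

First combine the lower leg with the load: R2 ‖ R_L = 1.204 Ω.
Voltage divider with the loaded lower leg: V_out = 42.1 × 1.204/(6.33 + 1.204) = 42.1 × 0.1599 = 6.730 mV.

V_out ≈ 6.73 mV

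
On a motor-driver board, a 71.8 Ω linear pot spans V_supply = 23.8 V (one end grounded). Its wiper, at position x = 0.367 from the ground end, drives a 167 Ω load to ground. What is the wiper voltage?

The pot divides into 45.45 Ω above the wiper and 26.35 Ω below.
R_L loads the lower segment: effective lower R = 22.76 Ω.
V_out = 23.8 × 22.76/(45.45 + 22.76) = 7.941 V.
(Unloaded: V_out = x·V_supply = 8.73 V.)

V_out ≈ 7.94 V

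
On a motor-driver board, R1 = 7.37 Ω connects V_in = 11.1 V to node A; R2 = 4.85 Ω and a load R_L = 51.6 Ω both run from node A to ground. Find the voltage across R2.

V_out ≈ 4.17 V

The load sits in parallel with R2, giving an effective lower resistance R2' = R2·R_L/(R2+R_L) = 4.433 Ω.
Now apply the divider: V_out = 11.1 × 0.3756 = 4.169 V.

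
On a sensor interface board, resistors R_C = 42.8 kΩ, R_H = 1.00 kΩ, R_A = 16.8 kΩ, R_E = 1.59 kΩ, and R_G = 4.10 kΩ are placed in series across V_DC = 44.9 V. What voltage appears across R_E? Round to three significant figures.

ΣR = 42.8 + 1.00 + 16.8 + 1.59 + 4.10 = 66.29 kΩ.
V = V_DC · R/ΣR = 44.9 × 0.02399 = 1.077 V.

V ≈ 1.08 V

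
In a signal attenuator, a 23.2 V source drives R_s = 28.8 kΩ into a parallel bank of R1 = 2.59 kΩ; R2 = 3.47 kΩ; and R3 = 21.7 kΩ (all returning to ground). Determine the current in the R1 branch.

I ≈ 0.412 mA

Parallel bank: R_p = 1/(1/2.59 + 1/3.47 + 1/21.7) = 1.388 kΩ.
Node voltage V_A = V_supply · R_p/(R_s + R_p) = 23.2 × 0.04598 = 1.067 V.
Branch current I = V_A/R1 = 1.067/2.59 = 0.4119 mA.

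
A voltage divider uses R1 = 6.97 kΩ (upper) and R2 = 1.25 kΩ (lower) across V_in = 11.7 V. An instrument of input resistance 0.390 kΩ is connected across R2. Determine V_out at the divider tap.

The load sits in parallel with R2, giving an effective lower resistance R2' = R2·R_L/(R2+R_L) = 0.2973 kΩ.
Then V_out = V_in · R2'/(R1 + R2') = 11.7 × 0.2973/7.267 = 0.4786 V.
(Unloaded it would be 1.78 V; the load pulls it down.)

V_out ≈ 0.479 V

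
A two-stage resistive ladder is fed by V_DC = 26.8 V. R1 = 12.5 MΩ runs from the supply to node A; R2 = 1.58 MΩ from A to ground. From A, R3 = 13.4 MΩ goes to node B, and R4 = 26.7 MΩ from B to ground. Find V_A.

Node A sees R2 in parallel with the series input of stage 2, R3 + R4 = 40.10 MΩ.
R2 ‖ (R3+R4) = 1.520 MΩ.
So V_A = 26.8 × 0.1084 = 2.906 V.

V_A ≈ 2.91 V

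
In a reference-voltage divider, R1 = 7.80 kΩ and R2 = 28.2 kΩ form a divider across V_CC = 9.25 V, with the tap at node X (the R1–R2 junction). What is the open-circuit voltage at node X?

With X open, the divider is unloaded: V_th = 9.25 × 28.2/36.00 = 7.246 V.

V_th ≈ 7.25 V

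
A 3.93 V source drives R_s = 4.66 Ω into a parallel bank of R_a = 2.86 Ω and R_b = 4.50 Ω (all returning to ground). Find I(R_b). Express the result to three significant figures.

I ≈ 0.238 A

Equivalent of the parallel group: R_p = 1.749 Ω.
V_A = 3.93 × 1.749/6.409 = 1.072 V.
I(R_b) = V_A / R_b = 1.072/4.50 = 0.2383 A.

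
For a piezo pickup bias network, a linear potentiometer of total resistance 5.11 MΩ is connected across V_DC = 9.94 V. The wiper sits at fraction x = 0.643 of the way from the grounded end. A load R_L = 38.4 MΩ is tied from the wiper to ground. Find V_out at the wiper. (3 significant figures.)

Split the track: R_lower = x·R_p = 3.286 MΩ, R_upper = (1−x)·R_p = 1.824 MΩ.
(x·R_p) ‖ R_L = 3.027 MΩ.
Loaded-divider output: V_out = 9.94 × 0.6239 = 6.202 V.

V_out ≈ 6.20 V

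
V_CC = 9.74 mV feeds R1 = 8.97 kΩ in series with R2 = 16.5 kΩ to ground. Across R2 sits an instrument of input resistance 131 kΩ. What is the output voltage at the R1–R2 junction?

First combine the lower leg with the load: R2 ‖ R_L = 14.65 kΩ.
Now apply the divider: V_out = 9.74 × 0.6203 = 6.042 mV.

V_out ≈ 6.04 mV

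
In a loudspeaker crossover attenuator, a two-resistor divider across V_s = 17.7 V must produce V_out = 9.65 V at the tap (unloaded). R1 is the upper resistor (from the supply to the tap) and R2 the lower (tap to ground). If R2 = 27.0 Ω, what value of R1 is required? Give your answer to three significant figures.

The divider ratio is R2/(R1+R2) = 9.65/17.7 = 0.5452.
R1 = R2·(1/k − 1) = 27.0 × 0.8342 = 22.52 Ω.

R1 ≈ 22.5 Ω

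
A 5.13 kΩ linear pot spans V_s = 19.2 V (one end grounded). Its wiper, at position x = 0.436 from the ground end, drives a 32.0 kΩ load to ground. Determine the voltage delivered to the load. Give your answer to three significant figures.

Split the track: R_lower = x·R_p = 2.237 kΩ, R_upper = (1−x)·R_p = 2.893 kΩ.
Lower segment in parallel with the load: 2.237 ‖ 32.0 = 2.091 kΩ.
Then V_out = V_s · 2.091/(2.893 + 2.091) = 8.054 V.

V_out ≈ 8.05 V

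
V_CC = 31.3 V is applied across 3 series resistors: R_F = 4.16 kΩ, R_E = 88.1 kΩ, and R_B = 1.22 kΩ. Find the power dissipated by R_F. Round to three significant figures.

The common current is I = 31.3/93.48 = 0.3348 mA.
V(R_F) = I·R = 1.393 V; P = V·I = 1.393 × 0.3348 = 0.4664 mW.

P ≈ 0.466 mW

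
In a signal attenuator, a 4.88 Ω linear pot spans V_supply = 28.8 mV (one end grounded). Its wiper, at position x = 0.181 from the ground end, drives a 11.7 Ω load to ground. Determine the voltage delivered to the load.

Split the track: R_lower = x·R_p = 0.8833 Ω, R_upper = (1−x)·R_p = 3.997 Ω.
Lower segment in parallel with the load: 0.8833 ‖ 11.7 = 0.8213 Ω.
Loaded-divider output: V_out = 28.8 × 0.1705 = 4.909 mV.
(Unloaded: V_out = x·V_supply = 5.21 mV.)

V_out ≈ 4.91 mV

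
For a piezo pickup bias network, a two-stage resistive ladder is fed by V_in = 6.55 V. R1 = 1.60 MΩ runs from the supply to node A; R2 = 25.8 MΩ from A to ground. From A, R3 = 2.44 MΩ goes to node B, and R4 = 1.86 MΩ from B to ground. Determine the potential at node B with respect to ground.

Node A sees R2 in parallel with the series input of stage 2, R3 + R4 = 4.300 MΩ.
R2 ‖ (R3+R4) = 3.686 MΩ.
V_A = 6.55 × 3.686/(1.60 + 3.686) = 4.567 V.
Stage 2 is unloaded, so V_B = V_A · R4/(R3+R4) = 4.567 × 1.86/4.300 = 1.976 V.

V_B ≈ 1.98 V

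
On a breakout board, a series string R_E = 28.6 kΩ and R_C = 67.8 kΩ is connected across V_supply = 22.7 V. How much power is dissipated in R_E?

P ≈ 1.59 mW

Series current I = V_supply/ΣR = 22.7/96.40 = 0.2355 mA.
V(R_E) = I·R = 6.735 V; P = V·I = 6.735 × 0.2355 = 1.586 mW.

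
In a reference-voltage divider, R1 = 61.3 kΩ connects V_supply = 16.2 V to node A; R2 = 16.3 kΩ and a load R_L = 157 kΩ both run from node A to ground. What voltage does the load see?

V_out ≈ 3.14 V

The load sits in parallel with R2, giving an effective lower resistance R2' = R2·R_L/(R2+R_L) = 14.77 kΩ.
Now apply the divider: V_out = 16.2 × 0.1941 = 3.145 V.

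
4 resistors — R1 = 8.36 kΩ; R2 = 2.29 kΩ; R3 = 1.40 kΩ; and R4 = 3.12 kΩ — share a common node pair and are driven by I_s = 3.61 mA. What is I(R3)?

Conductances: ΣG = 1/8.36 + 1/2.29 + 1/1.40 + 1/3.12 = 1.591 (1/kΩ).
R3 takes the fraction G_k/ΣG = 0.7143/1.591 = 0.4489, so I = 3.61 × 0.4489 = 1.621 mA.

I ≈ 1.62 mA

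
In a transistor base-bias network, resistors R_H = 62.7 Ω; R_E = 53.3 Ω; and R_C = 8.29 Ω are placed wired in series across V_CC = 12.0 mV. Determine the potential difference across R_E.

V ≈ 5.15 mV

ΣR = 62.7 + 53.3 + 8.29 = 124.3 Ω.
Voltage divider: V = V_CC · (53.30 / 124.3) = 12.0 × 0.4288 = 5.146 mV.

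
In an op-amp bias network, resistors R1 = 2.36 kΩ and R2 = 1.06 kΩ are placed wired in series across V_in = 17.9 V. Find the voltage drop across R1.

V ≈ 12.4 V

Series total: ΣR = 2.36 + 1.06 = 3.420 kΩ.
V = V_in · R/ΣR = 17.9 × 0.6901 = 12.35 V.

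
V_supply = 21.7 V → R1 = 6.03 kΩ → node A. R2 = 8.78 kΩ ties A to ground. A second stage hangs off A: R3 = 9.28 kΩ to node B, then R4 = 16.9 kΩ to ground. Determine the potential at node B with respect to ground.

The second stage (R3 + R4 = 26.18 kΩ) loads node A in parallel with R2.
Effective lower resistance at A: R2 ‖ 26.18 = 6.575 kΩ.
V_A = 21.7 × 6.575/(6.03 + 6.575) = 11.32 V.
Then the unloaded second divider: V_B = V_A × R4/(R3+R4) = 11.32 × 0.6455 = 7.307 V.

V_B ≈ 7.31 V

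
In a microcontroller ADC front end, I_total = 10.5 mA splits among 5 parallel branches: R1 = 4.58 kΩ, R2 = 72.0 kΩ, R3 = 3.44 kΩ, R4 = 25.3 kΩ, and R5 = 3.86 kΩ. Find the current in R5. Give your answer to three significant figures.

ΣG = 1/4.58 + 1/72.0 + 1/3.44 + 1/25.3 + 1/3.86 = 0.8215.
R5 takes the fraction G_k/ΣG = 0.2591/0.8215 = 0.3154, so I = 10.5 × 0.3154 = 3.311 mA.

I ≈ 3.31 mA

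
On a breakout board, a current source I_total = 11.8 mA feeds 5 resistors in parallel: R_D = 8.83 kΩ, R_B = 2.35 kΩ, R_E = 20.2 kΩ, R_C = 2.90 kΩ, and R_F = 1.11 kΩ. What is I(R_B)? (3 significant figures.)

I ≈ 2.74 mA

Total conductance ΣG = 1/8.83 + 1/2.35 + 1/20.2 + 1/2.90 + 1/1.11 = 1.834 (units of 1/kΩ).
R_B takes the fraction G_k/ΣG = 0.4255/1.834 = 0.2320, so I = 11.8 × 0.2320 = 2.738 mA.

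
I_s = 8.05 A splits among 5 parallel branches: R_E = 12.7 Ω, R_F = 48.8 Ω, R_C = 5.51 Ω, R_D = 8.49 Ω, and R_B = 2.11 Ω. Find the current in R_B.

Total conductance ΣG = 1/12.7 + 1/48.8 + 1/5.51 + 1/8.49 + 1/2.11 = 0.8724 (units of 1/Ω).
R_B takes the fraction G_k/ΣG = 0.4739/0.8724 = 0.5432, so I = 8.05 × 0.5432 = 4.373 A.

I ≈ 4.37 A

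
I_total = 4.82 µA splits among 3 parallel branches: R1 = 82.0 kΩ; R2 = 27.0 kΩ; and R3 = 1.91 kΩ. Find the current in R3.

I ≈ 4.41 µA

ΣG = 1/82.0 + 1/27.0 + 1/1.91 = 0.5728.
Current divider: I(R3) = I_total · G_k/ΣG = 4.82 × (0.5236/0.5728) = 4.82 × 0.9140 = 4.406 µA.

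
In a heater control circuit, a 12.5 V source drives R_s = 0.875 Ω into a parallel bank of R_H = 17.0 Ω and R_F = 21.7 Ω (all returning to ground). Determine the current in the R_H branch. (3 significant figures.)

Parallel bank: R_p = 1/(1/17.0 + 1/21.7) = 9.532 Ω.
V_A by voltage divider: V_A = 12.5 × 9.532/(0.875 + 9.532) = 11.45 V.
I(R_H) = V_A / R_H = 11.45/17.0 = 0.6735 A.

I ≈ 0.673 A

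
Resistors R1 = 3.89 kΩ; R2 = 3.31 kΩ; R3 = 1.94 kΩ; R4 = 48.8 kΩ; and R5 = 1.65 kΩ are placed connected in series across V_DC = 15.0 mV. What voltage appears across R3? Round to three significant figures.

V ≈ 0.488 mV

Total series resistance ΣR = 3.89 + 3.31 + 1.94 + 48.8 + 1.65 = 59.59 kΩ.
Voltage divider: V = V_DC · (1.940 / 59.59) = 15.0 × 0.03256 = 0.4883 mV.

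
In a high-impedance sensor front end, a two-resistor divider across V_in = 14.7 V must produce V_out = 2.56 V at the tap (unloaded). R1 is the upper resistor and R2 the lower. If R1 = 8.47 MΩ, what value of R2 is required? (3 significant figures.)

R2 ≈ 1.79 MΩ

Required fraction k = V_out/V_in = 0.1741.
Rearranging, R2 = R1·k/(1−k) = 8.47 × 0.2109 = 1.786 MΩ.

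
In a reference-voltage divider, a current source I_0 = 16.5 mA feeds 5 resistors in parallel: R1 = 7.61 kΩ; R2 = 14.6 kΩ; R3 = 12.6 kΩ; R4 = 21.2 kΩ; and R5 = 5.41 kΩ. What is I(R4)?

I ≈ 1.52 mA

ΣG = 1/7.61 + 1/14.6 + 1/12.6 + 1/21.2 + 1/5.41 = 0.5113.
Current divider: I(R4) = I_0 · G_k/ΣG = 16.5 × (0.04717/0.5113) = 16.5 × 0.09226 = 1.522 mA.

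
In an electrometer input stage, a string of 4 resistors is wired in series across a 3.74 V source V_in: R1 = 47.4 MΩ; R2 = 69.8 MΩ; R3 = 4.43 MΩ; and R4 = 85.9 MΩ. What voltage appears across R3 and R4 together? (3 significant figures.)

V ≈ 1.63 V

ΣR = 47.4 + 69.8 + 4.43 + 85.9 = 207.5 MΩ.
R_{R3..R4} = 4.43 + 85.9 = 90.33 MΩ.
V = V_in · R/ΣR = 3.74 × 0.4353 = 1.628 V.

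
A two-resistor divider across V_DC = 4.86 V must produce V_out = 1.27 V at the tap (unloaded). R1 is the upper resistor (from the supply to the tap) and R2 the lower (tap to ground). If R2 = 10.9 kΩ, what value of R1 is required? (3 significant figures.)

The divider ratio is R2/(R1+R2) = 1.27/4.86 = 0.2613.
R1 = R2·(1/k − 1) = 10.9 × 2.827 = 30.81 kΩ.

R1 ≈ 30.8 kΩ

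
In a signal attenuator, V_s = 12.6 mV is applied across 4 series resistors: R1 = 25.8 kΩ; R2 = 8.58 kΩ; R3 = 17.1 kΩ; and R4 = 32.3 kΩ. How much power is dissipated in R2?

P ≈ 0.194 nW

ΣR = 83.78 kΩ → I = 12.6/83.78 = 0.1504 µA.
P = I²R = 0.02262 × 8.58 = 0.1941 nW.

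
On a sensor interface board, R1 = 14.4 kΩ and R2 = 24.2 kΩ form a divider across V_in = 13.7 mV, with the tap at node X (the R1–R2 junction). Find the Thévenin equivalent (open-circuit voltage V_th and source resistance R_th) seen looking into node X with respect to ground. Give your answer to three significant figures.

V_th ≈ 8.59 mV, R_th ≈ 9.03 kΩ

Open-circuit (no load on X): V_th = V_in · R2/(R1 + R2) = 13.7 × 24.2/(14.40 + 24.2) = 8.589 mV.
Zeroing V_in shorts the top of R1 to ground, so R_th = R1 ‖ R2 = 9.028 kΩ.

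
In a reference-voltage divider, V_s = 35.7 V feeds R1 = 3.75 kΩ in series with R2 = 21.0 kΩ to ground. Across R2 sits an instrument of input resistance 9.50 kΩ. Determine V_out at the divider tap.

First combine the lower leg with the load: R2 ‖ R_L = 6.541 kΩ.
Then V_out = V_s · R2'/(R1 + R2') = 35.7 × 6.541/10.29 = 22.69 V.

V_out ≈ 22.7 V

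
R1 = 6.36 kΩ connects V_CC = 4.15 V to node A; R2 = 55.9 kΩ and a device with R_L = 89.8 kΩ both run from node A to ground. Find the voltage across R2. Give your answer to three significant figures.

First combine the lower leg with the load: R2 ‖ R_L = 34.45 kΩ.
Voltage divider with the loaded lower leg: V_out = 4.15 × 34.45/(6.36 + 34.45) = 4.15 × 0.8442 = 3.503 V.
(Unloaded it would be 3.73 V; the load pulls it down.)

V_out ≈ 3.50 V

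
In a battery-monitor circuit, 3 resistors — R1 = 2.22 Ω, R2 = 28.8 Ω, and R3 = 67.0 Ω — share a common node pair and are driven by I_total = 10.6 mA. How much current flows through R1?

I ≈ 9.55 mA

Total conductance ΣG = 1/2.22 + 1/28.8 + 1/67.0 = 0.5001 (units of 1/Ω).
By the current-divider rule, I = I_total · G_k/ΣG = 10.6 × 0.9007 = 9.548 mA.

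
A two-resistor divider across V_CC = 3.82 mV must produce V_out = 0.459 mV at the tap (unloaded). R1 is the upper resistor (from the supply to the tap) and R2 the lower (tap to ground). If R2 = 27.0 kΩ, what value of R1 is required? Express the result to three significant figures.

V_out/V_CC = R2/(R1+R2) = 0.1202.
Rearranging, R1 = R2·(1−k)/k = 27.0 × 7.322 = 197.7 kΩ.

R1 ≈ 198 kΩ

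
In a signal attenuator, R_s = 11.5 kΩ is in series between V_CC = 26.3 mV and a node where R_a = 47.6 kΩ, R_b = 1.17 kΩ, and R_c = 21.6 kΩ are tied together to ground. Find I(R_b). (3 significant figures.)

Equivalent of the parallel group: R_p = 1.085 kΩ.
Node voltage V_A = V_CC · R_p/(R_s + R_p) = 26.3 × 0.08618 = 2.267 mV.
Branch current I = V_A/R_b = 2.267/1.17 = 1.937 µA.

I ≈ 1.94 µA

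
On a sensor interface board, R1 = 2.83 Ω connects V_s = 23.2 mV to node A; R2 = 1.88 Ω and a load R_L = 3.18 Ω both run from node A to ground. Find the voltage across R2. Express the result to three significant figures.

V_out ≈ 6.83 mV

First combine the lower leg with the load: R2 ‖ R_L = 1.182 Ω.
Voltage divider with the loaded lower leg: V_out = 23.2 × 1.182/(2.83 + 1.182) = 23.2 × 0.2945 = 6.833 mV.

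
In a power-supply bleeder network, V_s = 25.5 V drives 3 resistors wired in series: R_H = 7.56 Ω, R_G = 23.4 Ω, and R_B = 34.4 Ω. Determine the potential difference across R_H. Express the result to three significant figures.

Total series resistance ΣR = 7.56 + 23.4 + 34.4 = 65.36 Ω.
V = V_s · R/ΣR = 25.5 × 0.1157 = 2.950 V.

V ≈ 2.95 V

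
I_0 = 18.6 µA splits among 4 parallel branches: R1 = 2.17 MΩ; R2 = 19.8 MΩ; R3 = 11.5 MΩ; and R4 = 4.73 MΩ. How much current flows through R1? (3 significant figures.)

Total conductance ΣG = 1/2.17 + 1/19.8 + 1/11.5 + 1/4.73 = 0.8097 (units of 1/MΩ).
R1 takes the fraction G_k/ΣG = 0.4608/0.8097 = 0.5691, so I = 18.6 × 0.5691 = 10.59 µA.

I ≈ 10.6 µA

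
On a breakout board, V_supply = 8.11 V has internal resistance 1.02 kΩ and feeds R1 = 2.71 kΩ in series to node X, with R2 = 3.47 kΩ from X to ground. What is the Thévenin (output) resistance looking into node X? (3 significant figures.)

R1' = 1.02 + 2.71 = 3.730 kΩ (source resistance + R1).
With V_supply suppressed (replaced by a short), R_th = R1' ‖ R2 = (3.730 × 3.47)/(3.730 + 3.47) = 1.798 kΩ.

R_th ≈ 1.80 kΩ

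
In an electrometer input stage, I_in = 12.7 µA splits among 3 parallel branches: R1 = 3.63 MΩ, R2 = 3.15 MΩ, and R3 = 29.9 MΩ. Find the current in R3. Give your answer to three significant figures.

I ≈ 0.678 µA

Total conductance ΣG = 1/3.63 + 1/3.15 + 1/29.9 = 0.6264 (units of 1/MΩ).
By the current-divider rule, I = I_in · G_k/ΣG = 12.7 × 0.05339 = 0.6781 µA.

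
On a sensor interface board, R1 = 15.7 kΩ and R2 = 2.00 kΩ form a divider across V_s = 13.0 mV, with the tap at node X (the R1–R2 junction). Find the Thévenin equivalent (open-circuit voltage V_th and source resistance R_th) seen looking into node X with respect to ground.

Open-circuit (no load on X): V_th = V_s · R2/(R1 + R2) = 13.0 × 2.00/(15.70 + 2.00) = 1.469 mV.
With V_s suppressed (replaced by a short), R_th = R1 ‖ R2 = (15.70 × 2.00)/(15.70 + 2.00) = 1.774 kΩ.

V_th ≈ 1.47 mV, R_th ≈ 1.77 kΩ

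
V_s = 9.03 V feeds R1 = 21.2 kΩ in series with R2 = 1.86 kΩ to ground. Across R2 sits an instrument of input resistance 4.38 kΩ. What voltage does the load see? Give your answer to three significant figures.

V_out ≈ 0.524 V

The load sits in parallel with R2, giving an effective lower resistance R2' = R2·R_L/(R2+R_L) = 1.306 kΩ.
Now apply the divider: V_out = 9.03 × 0.05801 = 0.5238 V.
(Unloaded it would be 0.728 V; the load pulls it down.)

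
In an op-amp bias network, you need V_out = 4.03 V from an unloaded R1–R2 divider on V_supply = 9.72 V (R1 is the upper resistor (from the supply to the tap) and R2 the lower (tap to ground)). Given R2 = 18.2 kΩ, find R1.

V_out/V_supply = R2/(R1+R2) = 0.4146.
Rearranging, R1 = R2·(1−k)/k = 18.2 × 1.412 = 25.70 kΩ.

R1 ≈ 25.7 kΩ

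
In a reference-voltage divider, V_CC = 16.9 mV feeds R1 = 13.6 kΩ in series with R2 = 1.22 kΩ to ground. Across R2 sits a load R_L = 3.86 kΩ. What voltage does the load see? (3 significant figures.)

V_out ≈ 1.08 mV

The load sits in parallel with R2, giving an effective lower resistance R2' = R2·R_L/(R2+R_L) = 0.9270 kΩ.
Now apply the divider: V_out = 16.9 × 0.06381 = 1.078 mV.
(Unloaded it would be 1.39 mV; the load pulls it down.)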